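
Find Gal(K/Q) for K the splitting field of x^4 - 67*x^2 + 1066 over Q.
Gal(K/Q) = V_4 (Klein four-group, Z/2Z × Z/2Z)

f factors as (x^2 - 26)(x^2 - 41), so the splitting field is K = Q(sqrt(26), sqrt(41)). The elements 26, 41, 1066 are all non-squares in Q, so sqrt(26) and sqrt(41) generate independent quadratic extensions. Thus [K:Q] = 4 and Gal(K/Q) is generated by the two order-2 automorphisms sqrt(26) ↦ -sqrt(26) and sqrt(41) ↦ -sqrt(41), giving V_4.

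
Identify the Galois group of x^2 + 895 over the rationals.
Gal(K/Q) = Z/2Z (cyclic of order 2)

x^2 + 895 is irreducible over Q since -895 is not a rational square. The splitting field Q(sqrt(-895)) has degree 2 over Q, and its unique nontrivial automorphism is sqrt(-895) ↦ -sqrt(-895). Hence Gal(Q(sqrt(-895))/Q) = Z/2Z.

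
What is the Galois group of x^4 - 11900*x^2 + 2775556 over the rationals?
Gal(K/Q) = Z/2Z (cyclic of order 2)

f factors as (x^2 - 238)(x^2 - 11662), so the splitting field is K = Q(sqrt(238), sqrt(11662)). The squarefree part of 238 is 238 and the squarefree part of 11662 is also 238, so sqrt(238) and sqrt(11662) are both rational multiples of sqrt(238). Hence Q(sqrt(238)) = Q(sqrt(11662)) = Q(sqrt(238)), and the splitting field collapses to a single degree-2 extension with Galois group Z/2Z.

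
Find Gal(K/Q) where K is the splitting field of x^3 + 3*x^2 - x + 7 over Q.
Gal(K/Q) = S_3 (symmetric group of order 6)

Compute the discriminant of x^3 + (3)*x^2 + (-1)*x + (7): Δ = -2444. Since Δ is not a rational square, the Galois group is not contained in A_3; it must be the full S_3 (irreducibility of the cubic rules out anything smaller).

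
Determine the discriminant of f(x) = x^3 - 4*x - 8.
Δ = -1472

For a depressed cubic x^3 + p x + q the discriminant is Δ = -4 p^3 - 27 q^2 = -4*(-4)^3 - 27*(-8)^2 = 256 - 1728 = -1472.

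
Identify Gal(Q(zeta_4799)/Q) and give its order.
|Gal(Q(zeta_4799)/Q)| = phi(4799) = 4798; group ≅ (Z/4799Z)^* ≅ Z/4798Z

The n-th cyclotomic polynomial Φ_4799(x) is the minimal polynomial of zeta_4799 over Q and has degree phi(4799) = 4798. So Q(zeta_4799) is a degree-4798 Galois extension with Galois group (Z/4799Z)^*. (Z/4799Z)^* is cyclic since 4799 is an odd prime power (or 4). Hence Gal(Q(zeta_4799)/Q) ≅ Z/4798Z.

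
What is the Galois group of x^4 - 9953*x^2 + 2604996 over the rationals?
Gal(K/Q) = Z/2Z (cyclic of order 2)

f factors as (x^2 - 269)(x^2 - 9684), so the splitting field is K = Q(sqrt(269), sqrt(9684)). The squarefree part of 269 is 269 and the squarefree part of 9684 is also 269, so sqrt(269) and sqrt(9684) are both rational multiples of sqrt(269). Hence Q(sqrt(269)) = Q(sqrt(9684)) = Q(sqrt(269)), and the splitting field collapses to a single degree-2 extension with Galois group Z/2Z.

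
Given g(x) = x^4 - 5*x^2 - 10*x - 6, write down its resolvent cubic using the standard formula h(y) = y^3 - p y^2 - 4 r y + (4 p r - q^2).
h(y) = y^3 + 5*y^2 + 24*y + 20

Identify coefficients: p = -5, q = -10, r = -6.
Plug into h(y) = y^3 - p y^2 - 4 r y + (4 p r - q^2):
  h(y) = y^3 - (-5) y^2 - 4*(-6) y + (4*(-5)*(-6) - (-10)^2)
       = y^3 + (5) y^2 + (24) y + (20).
Simplifying: h(y) = y^3 + 5*y^2 + 24*y + 20.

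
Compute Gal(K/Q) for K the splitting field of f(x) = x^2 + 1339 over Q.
Gal(K/Q) = Z/2Z (cyclic of order 2)

x^2 + 1339 is irreducible over Q since -1339 is not a rational square. The splitting field Q(sqrt(-1339)) has degree 2 over Q, and its unique nontrivial automorphism is sqrt(-1339) ↦ -sqrt(-1339). Hence Gal(Q(sqrt(-1339))/Q) = Z/2Z.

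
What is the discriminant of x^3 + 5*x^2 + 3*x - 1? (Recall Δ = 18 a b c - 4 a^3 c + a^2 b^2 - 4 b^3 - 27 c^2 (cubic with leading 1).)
Δ = 320

For x^3 + a x^2 + b x + c the discriminant is Δ = 18 a b c - 4 a^3 c + a^2 b^2 - 4 b^3 - 27 c^2.
Plug a = 5, b = 3, c = -1:
  18*(5)*(3)*(-1) - 4*(5)^3*(-1) + (5)^2*(3)^2 - 4*(3)^3 - 27*(-1)^2
  = -270 + (500) + 225 + (-108) + (-27)
  = 320.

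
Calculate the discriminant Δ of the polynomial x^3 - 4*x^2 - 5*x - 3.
Δ = -1191

For x^3 + a x^2 + b x + c the discriminant is Δ = 18 a b c - 4 a^3 c + a^2 b^2 - 4 b^3 - 27 c^2.
Plug a = -4, b = -5, c = -3:
  18*(-4)*(-5)*(-3) - 4*(-4)^3*(-3) + (-4)^2*(-5)^2 - 4*(-5)^3 - 27*(-3)^2
  = -1080 + (-768) + 400 + (500) + (-243)
  = -1191.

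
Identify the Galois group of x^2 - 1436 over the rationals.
Gal(K/Q) = Z/2Z (cyclic of order 2)

x^2 - 1436 is irreducible over Q since 1436 is not a rational square. The splitting field Q(sqrt(1436)) has degree 2 over Q, and its unique nontrivial automorphism is sqrt(1436) ↦ -sqrt(1436). Hence Gal(Q(sqrt(1436))/Q) = Z/2Z.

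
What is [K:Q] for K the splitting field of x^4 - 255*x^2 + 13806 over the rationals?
[K:Q] = 4

f factors as (x^2 - 78)(x^2 - 177); the splitting field is K = Q(sqrt(78), sqrt(177)). Since 78, 177, and 13806 are all non-squares in Q, the three subfields Q(sqrt(78)), Q(sqrt(177)), Q(sqrt(13806)) are distinct degree-2 extensions, so [K:Q] = 4 (Klein four Galois group).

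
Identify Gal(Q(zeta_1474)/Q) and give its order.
|Gal(Q(zeta_1474)/Q)| = phi(1474) = 660; group ≅ (Z/1474Z)^* ≅ Z/10Z × Z/66Z

The n-th cyclotomic polynomial Φ_1474(x) is the minimal polynomial of zeta_1474 over Q and has degree phi(1474) = 660. So Q(zeta_1474) is a degree-660 Galois extension with Galois group (Z/1474Z)^*. By CRT, (Z/1474Z)^* ≅ (Z/2Z)^* × (Z/11Z)^* × (Z/67Z)^*. Each prime-power unit group is (Z/2Z)^* ≅ trivial group (order 1); (Z/11Z)^* ≅ Z/10Z; (Z/67Z)^* ≅ Z/66Z. Hence Gal(Q(zeta_1474)/Q) ≅ Z/10Z × Z/66Z.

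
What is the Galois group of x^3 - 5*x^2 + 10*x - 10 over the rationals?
Gal(K/Q) = S_3 (symmetric group of order 6)

Compute the discriminant of x^3 + (-5)*x^2 + (10)*x + (-10): Δ = -200. Since Δ is not a rational square, the Galois group is not contained in A_3; it must be the full S_3 (irreducibility of the cubic rules out anything smaller).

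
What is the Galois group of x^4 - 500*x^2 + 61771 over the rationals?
Gal(K/Q) = V_4 (Klein four-group, Z/2Z × Z/2Z)

f factors as (x^2 - 223)(x^2 - 277), so the splitting field is K = Q(sqrt(223), sqrt(277)). The elements 223, 277, 61771 are all non-squares in Q, so sqrt(223) and sqrt(277) generate independent quadratic extensions. Thus [K:Q] = 4 and Gal(K/Q) is generated by the two order-2 automorphisms sqrt(223) ↦ -sqrt(223) and sqrt(277) ↦ -sqrt(277), giving V_4.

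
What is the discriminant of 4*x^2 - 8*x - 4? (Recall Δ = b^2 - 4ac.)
Δ = 128

For a quadratic a x^2 + b x + c the discriminant is Δ = b^2 - 4ac = (-8)^2 - 4*(4)*(-4) = 64 - (-64) = 128.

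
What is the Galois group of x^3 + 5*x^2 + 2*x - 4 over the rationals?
Gal(K/Q) = S_3 (symmetric group of order 6)

Compute the discriminant of x^3 + (5)*x^2 + (2)*x + (-4): Δ = 916. Since Δ is not a rational square, the Galois group is not contained in A_3; it must be the full S_3 (irreducibility of the cubic rules out anything smaller).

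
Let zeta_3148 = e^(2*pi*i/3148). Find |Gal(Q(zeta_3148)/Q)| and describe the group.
|Gal(Q(zeta_3148)/Q)| = phi(3148) = 1572; group ≅ (Z/3148Z)^* ≅ Z/2Z × Z/786Z

The n-th cyclotomic polynomial Φ_3148(x) is the minimal polynomial of zeta_3148 over Q and has degree phi(3148) = 1572. So Q(zeta_3148) is a degree-1572 Galois extension with Galois group (Z/3148Z)^*. By CRT, (Z/3148Z)^* ≅ (Z/4Z)^* × (Z/787Z)^*. Each prime-power unit group is (Z/4Z)^* ≅ Z/2Z; (Z/787Z)^* ≅ Z/786Z. Hence Gal(Q(zeta_3148)/Q) ≅ Z/2Z × Z/786Z.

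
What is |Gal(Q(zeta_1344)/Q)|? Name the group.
|Gal(Q(zeta_1344)/Q)| = phi(1344) = 384; group ≅ (Z/1344Z)^* ≅ Z/2Z × Z/2Z × Z/6Z × Z/16Z

The n-th cyclotomic polynomial Φ_1344(x) is the minimal polynomial of zeta_1344 over Q and has degree phi(1344) = 384. So Q(zeta_1344) is a degree-384 Galois extension with Galois group (Z/1344Z)^*. By CRT, (Z/1344Z)^* ≅ (Z/64Z)^* × (Z/3Z)^* × (Z/7Z)^*. Each prime-power unit group is (Z/64Z)^* ≅ Z/2Z × Z/16Z; (Z/3Z)^* ≅ Z/2Z; (Z/7Z)^* ≅ Z/6Z. Hence Gal(Q(zeta_1344)/Q) ≅ Z/2Z × Z/2Z × Z/6Z × Z/16Z.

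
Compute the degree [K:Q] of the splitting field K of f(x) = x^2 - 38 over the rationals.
[K:Q] = 2

The polynomial x^2 - 38 is irreducible over Q since 38 is not a perfect square. Its splitting field is Q(sqrt(38)), which has degree 2 over Q.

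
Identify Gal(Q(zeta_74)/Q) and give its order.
|Gal(Q(zeta_74)/Q)| = phi(74) = 36; group ≅ (Z/74Z)^* ≅ Z/36Z

The n-th cyclotomic polynomial Φ_74(x) is the minimal polynomial of zeta_74 over Q and has degree phi(74) = 36. So Q(zeta_74) is a degree-36 Galois extension with Galois group (Z/74Z)^*. By CRT, (Z/74Z)^* ≅ (Z/2Z)^* × (Z/37Z)^*. Each prime-power unit group is (Z/2Z)^* ≅ trivial group (order 1); (Z/37Z)^* ≅ Z/36Z. Hence Gal(Q(zeta_74)/Q) ≅ Z/36Z.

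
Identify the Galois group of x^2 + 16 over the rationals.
Gal(K/Q) = Z/2Z (cyclic of order 2)

x^2 + 16 is irreducible over Q since -16 is not a rational square. The splitting field Q(sqrt(-16)) has degree 2 over Q, and its unique nontrivial automorphism is sqrt(-16) ↦ -sqrt(-16). Hence Gal(Q(sqrt(-16))/Q) = Z/2Z.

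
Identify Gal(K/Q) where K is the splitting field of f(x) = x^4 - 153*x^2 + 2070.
Gal(K/Q) = V_4 (Klein four-group, Z/2Z × Z/2Z)

f factors as (x^2 - 15)(x^2 - 138), so the splitting field is K = Q(sqrt(15), sqrt(138)). The elements 15, 138, 2070 are all non-squares in Q, so sqrt(15) and sqrt(138) generate independent quadratic extensions. Thus [K:Q] = 4 and Gal(K/Q) is generated by the two order-2 automorphisms sqrt(15) ↦ -sqrt(15) and sqrt(138) ↦ -sqrt(138), giving V_4.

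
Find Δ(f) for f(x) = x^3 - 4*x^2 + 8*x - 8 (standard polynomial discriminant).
Δ = -192

For x^3 + a x^2 + b x + c the discriminant is Δ = 18 a b c - 4 a^3 c + a^2 b^2 - 4 b^3 - 27 c^2.
Plug a = -4, b = 8, c = -8:
  18*(-4)*(8)*(-8) - 4*(-4)^3*(-8) + (-4)^2*(8)^2 - 4*(8)^3 - 27*(-8)^2
  = 4608 + (-2048) + 1024 + (-2048) + (-1728)
  = -192.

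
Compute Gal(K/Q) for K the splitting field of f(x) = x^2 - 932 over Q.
Gal(K/Q) = Z/2Z (cyclic of order 2)

x^2 - 932 is irreducible over Q since 932 is not a rational square. The splitting field Q(sqrt(932)) has degree 2 over Q, and its unique nontrivial automorphism is sqrt(932) ↦ -sqrt(932). Hence Gal(Q(sqrt(932))/Q) = Z/2Z.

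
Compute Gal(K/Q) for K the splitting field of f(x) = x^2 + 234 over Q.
Gal(K/Q) = Z/2Z (cyclic of order 2)

x^2 + 234 is irreducible over Q since -234 is not a rational square. The splitting field Q(sqrt(-234)) has degree 2 over Q, and its unique nontrivial automorphism is sqrt(-234) ↦ -sqrt(-234). Hence Gal(Q(sqrt(-234))/Q) = Z/2Z.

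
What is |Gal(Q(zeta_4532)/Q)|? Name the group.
|Gal(Q(zeta_4532)/Q)| = phi(4532) = 2040; group ≅ (Z/4532Z)^* ≅ Z/2Z × Z/10Z × Z/102Z

The n-th cyclotomic polynomial Φ_4532(x) is the minimal polynomial of zeta_4532 over Q and has degree phi(4532) = 2040. So Q(zeta_4532) is a degree-2040 Galois extension with Galois group (Z/4532Z)^*. By CRT, (Z/4532Z)^* ≅ (Z/4Z)^* × (Z/11Z)^* × (Z/103Z)^*. Each prime-power unit group is (Z/4Z)^* ≅ Z/2Z; (Z/11Z)^* ≅ Z/10Z; (Z/103Z)^* ≅ Z/102Z. Hence Gal(Q(zeta_4532)/Q) ≅ Z/2Z × Z/10Z × Z/102Z.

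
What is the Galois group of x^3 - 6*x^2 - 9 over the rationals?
Gal(K/Q) = S_3 (symmetric group of order 6)

Compute the discriminant of x^3 + (-6)*x^2 + (0)*x + (-9): Δ = -9963. Since Δ is not a rational square, the Galois group is not contained in A_3; it must be the full S_3 (irreducibility of the cubic rules out anything smaller).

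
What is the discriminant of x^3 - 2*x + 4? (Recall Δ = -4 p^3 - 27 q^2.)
Δ = -400

For a depressed cubic x^3 + p x + q the discriminant is Δ = -4 p^3 - 27 q^2 = -4*(-2)^3 - 27*(4)^2 = 32 - 432 = -400.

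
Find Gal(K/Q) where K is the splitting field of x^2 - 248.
Gal(K/Q) = Z/2Z (cyclic of order 2)

x^2 - 248 is irreducible over Q since 248 is not a rational square. The splitting field Q(sqrt(248)) has degree 2 over Q, and its unique nontrivial automorphism is sqrt(248) ↦ -sqrt(248). Hence Gal(Q(sqrt(248))/Q) = Z/2Z.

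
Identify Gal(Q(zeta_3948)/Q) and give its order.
|Gal(Q(zeta_3948)/Q)| = phi(3948) = 1104; group ≅ (Z/3948Z)^* ≅ Z/2Z × Z/2Z × Z/6Z × Z/46Z

The n-th cyclotomic polynomial Φ_3948(x) is the minimal polynomial of zeta_3948 over Q and has degree phi(3948) = 1104. So Q(zeta_3948) is a degree-1104 Galois extension with Galois group (Z/3948Z)^*. By CRT, (Z/3948Z)^* ≅ (Z/4Z)^* × (Z/3Z)^* × (Z/7Z)^* × (Z/47Z)^*. Each prime-power unit group is (Z/4Z)^* ≅ Z/2Z; (Z/3Z)^* ≅ Z/2Z; (Z/7Z)^* ≅ Z/6Z; (Z/47Z)^* ≅ Z/46Z. Hence Gal(Q(zeta_3948)/Q) ≅ Z/2Z × Z/2Z × Z/6Z × Z/46Z.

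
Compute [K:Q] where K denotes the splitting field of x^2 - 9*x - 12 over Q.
[K:Q] = 2

The discriminant of x^2 + (-9)*x + (-12) is b^2 - 4c = 81 - (-48) = 129. Since 129 is not a perfect square in Q, the polynomial is irreducible over Q. Its two roots generate a degree-2 extension, so [K:Q] = 2.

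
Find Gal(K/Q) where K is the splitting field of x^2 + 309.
Gal(K/Q) = Z/2Z (cyclic of order 2)

x^2 + 309 is irreducible over Q since -309 is not a rational square. The splitting field Q(sqrt(-309)) has degree 2 over Q, and its unique nontrivial automorphism is sqrt(-309) ↦ -sqrt(-309). Hence Gal(Q(sqrt(-309))/Q) = Z/2Z.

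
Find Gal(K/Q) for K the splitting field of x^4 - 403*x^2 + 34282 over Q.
Gal(K/Q) = V_4 (Klein four-group, Z/2Z × Z/2Z)

f factors as (x^2 - 122)(x^2 - 281), so the splitting field is K = Q(sqrt(122), sqrt(281)). The elements 122, 281, 34282 are all non-squares in Q, so sqrt(122) and sqrt(281) generate independent quadratic extensions. Thus [K:Q] = 4 and Gal(K/Q) is generated by the two order-2 automorphisms sqrt(122) ↦ -sqrt(122) and sqrt(281) ↦ -sqrt(281), giving V_4.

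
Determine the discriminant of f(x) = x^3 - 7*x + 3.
Δ = 1129

For a depressed cubic x^3 + p x + q the discriminant is Δ = -4 p^3 - 27 q^2 = -4*(-7)^3 - 27*(3)^2 = 1372 - 243 = 1129.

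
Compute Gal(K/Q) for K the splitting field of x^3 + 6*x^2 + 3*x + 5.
Gal(K/Q) = S_3 (symmetric group of order 6)

Compute the discriminant of x^3 + (6)*x^2 + (3)*x + (5): Δ = -3159. Since Δ is not a rational square, the Galois group is not contained in A_3; it must be the full S_3 (irreducibility of the cubic rules out anything smaller).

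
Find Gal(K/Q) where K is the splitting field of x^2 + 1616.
Gal(K/Q) = Z/2Z (cyclic of order 2)

x^2 + 1616 is irreducible over Q since -1616 is not a rational square. The splitting field Q(sqrt(-1616)) has degree 2 over Q, and its unique nontrivial automorphism is sqrt(-1616) ↦ -sqrt(-1616). Hence Gal(Q(sqrt(-1616))/Q) = Z/2Z.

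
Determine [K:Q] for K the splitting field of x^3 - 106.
[K:Q] = 6

x^3 - 106 has one real root r = 106^(1/3) and two complex roots r*zeta_3, r*zeta_3^2 where zeta_3 = e^(2*pi*i/3). The splitting field is Q(r, zeta_3). [Q(r):Q] = 3 and [Q(zeta_3):Q] = 2 with gcd = 1, so [Q(r, zeta_3):Q] = 3 * 2 = 6.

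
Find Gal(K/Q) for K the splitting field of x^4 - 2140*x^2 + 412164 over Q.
Gal(K/Q) = Z/2Z (cyclic of order 2)

f factors as (x^2 - 214)(x^2 - 1926), so the splitting field is K = Q(sqrt(214), sqrt(1926)). The squarefree part of 214 is 214 and the squarefree part of 1926 is also 214, so sqrt(214) and sqrt(1926) are both rational multiples of sqrt(214). Hence Q(sqrt(214)) = Q(sqrt(1926)) = Q(sqrt(214)), and the splitting field collapses to a single degree-2 extension with Galois group Z/2Z.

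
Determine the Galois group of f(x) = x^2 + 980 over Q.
Gal(K/Q) = Z/2Z (cyclic of order 2)

x^2 + 980 is irreducible over Q since -980 is not a rational square. The splitting field Q(sqrt(-980)) has degree 2 over Q, and its unique nontrivial automorphism is sqrt(-980) ↦ -sqrt(-980). Hence Gal(Q(sqrt(-980))/Q) = Z/2Z.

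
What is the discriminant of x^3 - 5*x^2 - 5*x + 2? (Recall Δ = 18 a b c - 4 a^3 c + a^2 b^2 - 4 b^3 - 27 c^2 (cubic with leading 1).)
Δ = 2917

For x^3 + a x^2 + b x + c the discriminant is Δ = 18 a b c - 4 a^3 c + a^2 b^2 - 4 b^3 - 27 c^2.
Plug a = -5, b = -5, c = 2:
  18*(-5)*(-5)*(2) - 4*(-5)^3*(2) + (-5)^2*(-5)^2 - 4*(-5)^3 - 27*(2)^2
  = 900 + (1000) + 625 + (500) + (-108)
  = 2917.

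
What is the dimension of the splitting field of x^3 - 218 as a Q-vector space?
[K:Q] = 6

x^3 - 218 has one real root r = 218^(1/3) and two complex roots r*zeta_3, r*zeta_3^2 where zeta_3 = e^(2*pi*i/3). The splitting field is Q(r, zeta_3). [Q(r):Q] = 3 and [Q(zeta_3):Q] = 2 with gcd = 1, so [Q(r, zeta_3):Q] = 3 * 2 = 6.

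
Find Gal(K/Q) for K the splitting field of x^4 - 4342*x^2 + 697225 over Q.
Gal(K/Q) = Z/2Z (cyclic of order 2)

f factors as (x^2 - 167)(x^2 - 4175), so the splitting field is K = Q(sqrt(167), sqrt(4175)). The squarefree part of 167 is 167 and the squarefree part of 4175 is also 167, so sqrt(167) and sqrt(4175) are both rational multiples of sqrt(167). Hence Q(sqrt(167)) = Q(sqrt(4175)) = Q(sqrt(167)), and the splitting field collapses to a single degree-2 extension with Galois group Z/2Z.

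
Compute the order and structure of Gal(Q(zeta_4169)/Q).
|Gal(Q(zeta_4169)/Q)| = phi(4169) = 3780; group ≅ (Z/4169Z)^* ≅ Z/10Z × Z/378Z

The n-th cyclotomic polynomial Φ_4169(x) is the minimal polynomial of zeta_4169 over Q and has degree phi(4169) = 3780. So Q(zeta_4169) is a degree-3780 Galois extension with Galois group (Z/4169Z)^*. By CRT, (Z/4169Z)^* ≅ (Z/11Z)^* × (Z/379Z)^*. Each prime-power unit group is (Z/11Z)^* ≅ Z/10Z; (Z/379Z)^* ≅ Z/378Z. Hence Gal(Q(zeta_4169)/Q) ≅ Z/10Z × Z/378Z.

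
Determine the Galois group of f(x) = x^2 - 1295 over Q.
Gal(K/Q) = Z/2Z (cyclic of order 2)

x^2 - 1295 is irreducible over Q since 1295 is not a rational square. The splitting field Q(sqrt(1295)) has degree 2 over Q, and its unique nontrivial automorphism is sqrt(1295) ↦ -sqrt(1295). Hence Gal(Q(sqrt(1295))/Q) = Z/2Z.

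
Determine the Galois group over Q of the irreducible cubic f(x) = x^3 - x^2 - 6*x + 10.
Gal(K/Q) = S_3 (symmetric group of order 6)

Compute the discriminant of x^3 + (-1)*x^2 + (-6)*x + (10): Δ = -680. Since Δ is not a rational square, the Galois group is not contained in A_3; it must be the full S_3 (irreducibility of the cubic rules out anything smaller).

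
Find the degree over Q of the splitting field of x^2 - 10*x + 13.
[K:Q] = 2

The discriminant of x^2 + (-10)*x + (13) is b^2 - 4c = 100 - (52) = 48. Since 48 is not a perfect square in Q, the polynomial is irreducible over Q. Its two roots generate a degree-2 extension, so [K:Q] = 2.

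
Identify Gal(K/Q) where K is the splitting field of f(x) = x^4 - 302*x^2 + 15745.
Gal(K/Q) = V_4 (Klein four-group, Z/2Z × Z/2Z)

f factors as (x^2 - 235)(x^2 - 67), so the splitting field is K = Q(sqrt(235), sqrt(67)). The elements 235, 67, 15745 are all non-squares in Q, so sqrt(235) and sqrt(67) generate independent quadratic extensions. Thus [K:Q] = 4 and Gal(K/Q) is generated by the two order-2 automorphisms sqrt(235) ↦ -sqrt(235) and sqrt(67) ↦ -sqrt(67), giving V_4.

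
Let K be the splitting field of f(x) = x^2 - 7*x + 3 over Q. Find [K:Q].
[K:Q] = 2

The discriminant of x^2 + (-7)*x + (3) is b^2 - 4c = 49 - (12) = 37. Since 37 is not a perfect square in Q, the polynomial is irreducible over Q. Its two roots generate a degree-2 extension, so [K:Q] = 2.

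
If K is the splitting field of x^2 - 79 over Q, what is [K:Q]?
[K:Q] = 2

The polynomial x^2 - 79 is irreducible over Q since 79 is not a perfect square. Its splitting field is Q(sqrt(79)), which has degree 2 over Q.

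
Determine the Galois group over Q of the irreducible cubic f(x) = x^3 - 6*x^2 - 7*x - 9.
Gal(K/Q) = S_3 (symmetric group of order 6)

Compute the discriminant of x^3 + (-6)*x^2 + (-7)*x + (-9): Δ = -13631. Since Δ is not a rational square, the Galois group is not contained in A_3; it must be the full S_3 (irreducibility of the cubic rules out anything smaller).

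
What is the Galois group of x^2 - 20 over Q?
Gal(K/Q) = Z/2Z (cyclic of order 2)

x^2 - 20 is irreducible over Q since 20 is not a rational square. The splitting field Q(sqrt(20)) has degree 2 over Q, and its unique nontrivial automorphism is sqrt(20) ↦ -sqrt(20). Hence Gal(Q(sqrt(20))/Q) = Z/2Z.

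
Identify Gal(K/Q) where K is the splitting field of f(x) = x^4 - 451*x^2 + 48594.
Gal(K/Q) = V_4 (Klein four-group, Z/2Z × Z/2Z)

f factors as (x^2 - 178)(x^2 - 273), so the splitting field is K = Q(sqrt(178), sqrt(273)). The elements 178, 273, 48594 are all non-squares in Q, so sqrt(178) and sqrt(273) generate independent quadratic extensions. Thus [K:Q] = 4 and Gal(K/Q) is generated by the two order-2 automorphisms sqrt(178) ↦ -sqrt(178) and sqrt(273) ↦ -sqrt(273), giving V_4.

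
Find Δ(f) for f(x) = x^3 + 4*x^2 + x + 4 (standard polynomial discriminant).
Δ = -1156

For x^3 + a x^2 + b x + c the discriminant is Δ = 18 a b c - 4 a^3 c + a^2 b^2 - 4 b^3 - 27 c^2.
Plug a = 4, b = 1, c = 4:
  18*(4)*(1)*(4) - 4*(4)^3*(4) + (4)^2*(1)^2 - 4*(1)^3 - 27*(4)^2
  = 288 + (-1024) + 16 + (-4) + (-432)
  = -1156.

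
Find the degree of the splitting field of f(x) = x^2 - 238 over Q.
[K:Q] = 2

The polynomial x^2 - 238 is irreducible over Q since 238 is not a perfect square. Its splitting field is Q(sqrt(238)), which has degree 2 over Q.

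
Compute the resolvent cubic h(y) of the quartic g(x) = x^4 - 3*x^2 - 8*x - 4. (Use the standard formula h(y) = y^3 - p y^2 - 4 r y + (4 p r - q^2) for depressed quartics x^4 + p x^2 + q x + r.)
h(y) = y^3 + 3*y^2 + 16*y - 16

Identify coefficients: p = -3, q = -8, r = -4.
Plug into h(y) = y^3 - p y^2 - 4 r y + (4 p r - q^2):
  h(y) = y^3 - (-3) y^2 - 4*(-4) y + (4*(-3)*(-4) - (-8)^2)
       = y^3 + (3) y^2 + (16) y + (-16).
Simplifying: h(y) = y^3 + 3*y^2 + 16*y - 16.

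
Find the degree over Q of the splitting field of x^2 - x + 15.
[K:Q] = 2

The discriminant of x^2 + (-1)*x + (15) is b^2 - 4c = 1 - (60) = -59. Since -59 is not a perfect square in Q, the polynomial is irreducible over Q. Its two roots generate a degree-2 extension, so [K:Q] = 2.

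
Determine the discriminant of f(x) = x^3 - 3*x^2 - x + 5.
Δ = 148

For x^3 + a x^2 + b x + c the discriminant is Δ = 18 a b c - 4 a^3 c + a^2 b^2 - 4 b^3 - 27 c^2.
Plug a = -3, b = -1, c = 5:
  18*(-3)*(-1)*(5) - 4*(-3)^3*(5) + (-3)^2*(-1)^2 - 4*(-1)^3 - 27*(5)^2
  = 270 + (540) + 9 + (4) + (-675)
  = 148.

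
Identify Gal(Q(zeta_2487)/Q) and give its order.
|Gal(Q(zeta_2487)/Q)| = phi(2487) = 1656; group ≅ (Z/2487Z)^* ≅ Z/2Z × Z/828Z

The n-th cyclotomic polynomial Φ_2487(x) is the minimal polynomial of zeta_2487 over Q and has degree phi(2487) = 1656. So Q(zeta_2487) is a degree-1656 Galois extension with Galois group (Z/2487Z)^*. By CRT, (Z/2487Z)^* ≅ (Z/3Z)^* × (Z/829Z)^*. Each prime-power unit group is (Z/3Z)^* ≅ Z/2Z; (Z/829Z)^* ≅ Z/828Z. Hence Gal(Q(zeta_2487)/Q) ≅ Z/2Z × Z/828Z.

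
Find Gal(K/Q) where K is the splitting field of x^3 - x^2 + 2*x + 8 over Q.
Gal(K/Q) = S_3 (symmetric group of order 6)

Compute the discriminant of x^3 + (-1)*x^2 + (2)*x + (8): Δ = -2012. Since Δ is not a rational square, the Galois group is not contained in A_3; it must be the full S_3 (irreducibility of the cubic rules out anything smaller).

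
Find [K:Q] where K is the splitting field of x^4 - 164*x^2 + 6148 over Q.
[K:Q] = 4

f factors as (x^2 - 106)(x^2 - 58); the splitting field is K = Q(sqrt(106), sqrt(58)). Since 106, 58, and 6148 are all non-squares in Q, the three subfields Q(sqrt(106)), Q(sqrt(58)), Q(sqrt(6148)) are distinct degree-2 extensions, so [K:Q] = 4 (Klein four Galois group).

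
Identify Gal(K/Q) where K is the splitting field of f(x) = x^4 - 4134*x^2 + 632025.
Gal(K/Q) = Z/2Z (cyclic of order 2)

f factors as (x^2 - 3975)(x^2 - 159), so the splitting field is K = Q(sqrt(3975), sqrt(159)). The squarefree part of 3975 is 159 and the squarefree part of 159 is also 159, so sqrt(3975) and sqrt(159) are both rational multiples of sqrt(159). Hence Q(sqrt(3975)) = Q(sqrt(159)) = Q(sqrt(159)), and the splitting field collapses to a single degree-2 extension with Galois group Z/2Z.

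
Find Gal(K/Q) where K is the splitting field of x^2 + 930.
Gal(K/Q) = Z/2Z (cyclic of order 2)

x^2 + 930 is irreducible over Q since -930 is not a rational square. The splitting field Q(sqrt(-930)) has degree 2 over Q, and its unique nontrivial automorphism is sqrt(-930) ↦ -sqrt(-930). Hence Gal(Q(sqrt(-930))/Q) = Z/2Z.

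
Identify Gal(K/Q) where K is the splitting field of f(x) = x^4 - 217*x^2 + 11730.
Gal(K/Q) = V_4 (Klein four-group, Z/2Z × Z/2Z)

f factors as (x^2 - 115)(x^2 - 102), so the splitting field is K = Q(sqrt(115), sqrt(102)). The elements 115, 102, 11730 are all non-squares in Q, so sqrt(115) and sqrt(102) generate independent quadratic extensions. Thus [K:Q] = 4 and Gal(K/Q) is generated by the two order-2 automorphisms sqrt(115) ↦ -sqrt(115) and sqrt(102) ↦ -sqrt(102), giving V_4.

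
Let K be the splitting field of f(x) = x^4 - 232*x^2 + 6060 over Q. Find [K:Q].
[K:Q] = 4

f factors as (x^2 - 30)(x^2 - 202); the splitting field is K = Q(sqrt(30), sqrt(202)). Since 30, 202, and 6060 are all non-squares in Q, the three subfields Q(sqrt(30)), Q(sqrt(202)), Q(sqrt(6060)) are distinct degree-2 extensions, so [K:Q] = 4 (Klein four Galois group).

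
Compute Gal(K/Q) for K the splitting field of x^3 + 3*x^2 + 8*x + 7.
Gal(K/Q) = S_3 (symmetric group of order 6)

Compute the discriminant of x^3 + (3)*x^2 + (8)*x + (7): Δ = -527. Since Δ is not a rational square, the Galois group is not contained in A_3; it must be the full S_3 (irreducibility of the cubic rules out anything smaller).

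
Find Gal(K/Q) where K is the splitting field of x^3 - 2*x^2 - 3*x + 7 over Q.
Gal(K/Q) = S_3 (symmetric group of order 6)

Compute the discriminant of x^3 + (-2)*x^2 + (-3)*x + (7): Δ = -199. Since Δ is not a rational square, the Galois group is not contained in A_3; it must be the full S_3 (irreducibility of the cubic rules out anything smaller).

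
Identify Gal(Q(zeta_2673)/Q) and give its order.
|Gal(Q(zeta_2673)/Q)| = phi(2673) = 1620; group ≅ (Z/2673Z)^* ≅ Z/10Z × Z/162Z

The n-th cyclotomic polynomial Φ_2673(x) is the minimal polynomial of zeta_2673 over Q and has degree phi(2673) = 1620. So Q(zeta_2673) is a degree-1620 Galois extension with Galois group (Z/2673Z)^*. By CRT, (Z/2673Z)^* ≅ (Z/243Z)^* × (Z/11Z)^*. Each prime-power unit group is (Z/243Z)^* ≅ Z/162Z; (Z/11Z)^* ≅ Z/10Z. Hence Gal(Q(zeta_2673)/Q) ≅ Z/10Z × Z/162Z.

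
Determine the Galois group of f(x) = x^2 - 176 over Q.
Gal(K/Q) = Z/2Z (cyclic of order 2)

x^2 - 176 is irreducible over Q since 176 is not a rational square. The splitting field Q(sqrt(176)) has degree 2 over Q, and its unique nontrivial automorphism is sqrt(176) ↦ -sqrt(176). Hence Gal(Q(sqrt(176))/Q) = Z/2Z.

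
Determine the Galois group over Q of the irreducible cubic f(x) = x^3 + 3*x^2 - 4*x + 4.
Gal(K/Q) = S_3 (symmetric group of order 6)

Compute the discriminant of x^3 + (3)*x^2 + (-4)*x + (4): Δ = -1328. Since Δ is not a rational square, the Galois group is not contained in A_3; it must be the full S_3 (irreducibility of the cubic rules out anything smaller).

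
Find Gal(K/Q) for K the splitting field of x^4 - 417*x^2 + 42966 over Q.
Gal(K/Q) = V_4 (Klein four-group, Z/2Z × Z/2Z)

f factors as (x^2 - 231)(x^2 - 186), so the splitting field is K = Q(sqrt(231), sqrt(186)). The elements 231, 186, 42966 are all non-squares in Q, so sqrt(231) and sqrt(186) generate independent quadratic extensions. Thus [K:Q] = 4 and Gal(K/Q) is generated by the two order-2 automorphisms sqrt(231) ↦ -sqrt(231) and sqrt(186) ↦ -sqrt(186), giving V_4.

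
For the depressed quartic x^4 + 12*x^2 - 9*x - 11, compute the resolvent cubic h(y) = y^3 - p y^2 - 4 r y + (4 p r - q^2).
h(y) = y^3 - 12*y^2 + 44*y - 609

Identify coefficients: p = 12, q = -9, r = -11.
Plug into h(y) = y^3 - p y^2 - 4 r y + (4 p r - q^2):
  h(y) = y^3 - (12) y^2 - 4*(-11) y + (4*(12)*(-11) - (-9)^2)
       = y^3 + (-12) y^2 + (44) y + (-609).
Simplifying: h(y) = y^3 - 12*y^2 + 44*y - 609.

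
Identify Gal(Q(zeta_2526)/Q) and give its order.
|Gal(Q(zeta_2526)/Q)| = phi(2526) = 840; group ≅ (Z/2526Z)^* ≅ Z/2Z × Z/420Z

The n-th cyclotomic polynomial Φ_2526(x) is the minimal polynomial of zeta_2526 over Q and has degree phi(2526) = 840. So Q(zeta_2526) is a degree-840 Galois extension with Galois group (Z/2526Z)^*. By CRT, (Z/2526Z)^* ≅ (Z/2Z)^* × (Z/3Z)^* × (Z/421Z)^*. Each prime-power unit group is (Z/2Z)^* ≅ trivial group (order 1); (Z/3Z)^* ≅ Z/2Z; (Z/421Z)^* ≅ Z/420Z. Hence Gal(Q(zeta_2526)/Q) ≅ Z/2Z × Z/420Z.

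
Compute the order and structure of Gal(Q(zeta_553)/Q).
|Gal(Q(zeta_553)/Q)| = phi(553) = 468; group ≅ (Z/553Z)^* ≅ Z/6Z × Z/78Z

The n-th cyclotomic polynomial Φ_553(x) is the minimal polynomial of zeta_553 over Q and has degree phi(553) = 468. So Q(zeta_553) is a degree-468 Galois extension with Galois group (Z/553Z)^*. By CRT, (Z/553Z)^* ≅ (Z/7Z)^* × (Z/79Z)^*. Each prime-power unit group is (Z/7Z)^* ≅ Z/6Z; (Z/79Z)^* ≅ Z/78Z. Hence Gal(Q(zeta_553)/Q) ≅ Z/6Z × Z/78Z.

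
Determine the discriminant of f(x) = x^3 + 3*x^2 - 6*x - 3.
Δ = 2241

For x^3 + a x^2 + b x + c the discriminant is Δ = 18 a b c - 4 a^3 c + a^2 b^2 - 4 b^3 - 27 c^2.
Plug a = 3, b = -6, c = -3:
  18*(3)*(-6)*(-3) - 4*(3)^3*(-3) + (3)^2*(-6)^2 - 4*(-6)^3 - 27*(-3)^2
  = 972 + (324) + 324 + (864) + (-243)
  = 2241.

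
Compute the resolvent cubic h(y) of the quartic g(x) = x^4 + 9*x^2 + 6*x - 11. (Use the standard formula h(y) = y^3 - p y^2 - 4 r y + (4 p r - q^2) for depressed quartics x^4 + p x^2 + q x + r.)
h(y) = y^3 - 9*y^2 + 44*y - 432

Identify coefficients: p = 9, q = 6, r = -11.
Plug into h(y) = y^3 - p y^2 - 4 r y + (4 p r - q^2):
  h(y) = y^3 - (9) y^2 - 4*(-11) y + (4*(9)*(-11) - (6)^2)
       = y^3 + (-9) y^2 + (44) y + (-432).
Simplifying: h(y) = y^3 - 9*y^2 + 44*y - 432.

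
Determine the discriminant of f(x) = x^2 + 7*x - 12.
Δ = 97

For a quadratic a x^2 + b x + c the discriminant is Δ = b^2 - 4ac = (7)^2 - 4*(1)*(-12) = 49 - (-48) = 97.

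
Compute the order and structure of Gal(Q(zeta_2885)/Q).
|Gal(Q(zeta_2885)/Q)| = phi(2885) = 2304; group ≅ (Z/2885Z)^* ≅ Z/4Z × Z/576Z

The n-th cyclotomic polynomial Φ_2885(x) is the minimal polynomial of zeta_2885 over Q and has degree phi(2885) = 2304. So Q(zeta_2885) is a degree-2304 Galois extension with Galois group (Z/2885Z)^*. By CRT, (Z/2885Z)^* ≅ (Z/5Z)^* × (Z/577Z)^*. Each prime-power unit group is (Z/5Z)^* ≅ Z/4Z; (Z/577Z)^* ≅ Z/576Z. Hence Gal(Q(zeta_2885)/Q) ≅ Z/4Z × Z/576Z.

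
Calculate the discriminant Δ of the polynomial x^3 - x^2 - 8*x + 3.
Δ = 2313

For x^3 + a x^2 + b x + c the discriminant is Δ = 18 a b c - 4 a^3 c + a^2 b^2 - 4 b^3 - 27 c^2.
Plug a = -1, b = -8, c = 3:
  18*(-1)*(-8)*(3) - 4*(-1)^3*(3) + (-1)^2*(-8)^2 - 4*(-8)^3 - 27*(3)^2
  = 432 + (12) + 64 + (2048) + (-243)
  = 2313.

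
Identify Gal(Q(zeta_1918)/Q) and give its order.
|Gal(Q(zeta_1918)/Q)| = phi(1918) = 816; group ≅ (Z/1918Z)^* ≅ Z/6Z × Z/136Z

The n-th cyclotomic polynomial Φ_1918(x) is the minimal polynomial of zeta_1918 over Q and has degree phi(1918) = 816. So Q(zeta_1918) is a degree-816 Galois extension with Galois group (Z/1918Z)^*. By CRT, (Z/1918Z)^* ≅ (Z/2Z)^* × (Z/7Z)^* × (Z/137Z)^*. Each prime-power unit group is (Z/2Z)^* ≅ trivial group (order 1); (Z/7Z)^* ≅ Z/6Z; (Z/137Z)^* ≅ Z/136Z. Hence Gal(Q(zeta_1918)/Q) ≅ Z/6Z × Z/136Z.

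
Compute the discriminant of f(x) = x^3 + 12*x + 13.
Δ = -11475

For a depressed cubic x^3 + p x + q the discriminant is Δ = -4 p^3 - 27 q^2 = -4*(12)^3 - 27*(13)^2 = -6912 - 4563 = -11475.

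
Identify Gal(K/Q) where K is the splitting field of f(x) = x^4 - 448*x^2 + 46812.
Gal(K/Q) = V_4 (Klein four-group, Z/2Z × Z/2Z)

f factors as (x^2 - 282)(x^2 - 166), so the splitting field is K = Q(sqrt(282), sqrt(166)). The elements 282, 166, 46812 are all non-squares in Q, so sqrt(282) and sqrt(166) generate independent quadratic extensions. Thus [K:Q] = 4 and Gal(K/Q) is generated by the two order-2 automorphisms sqrt(282) ↦ -sqrt(282) and sqrt(166) ↦ -sqrt(166), giving V_4.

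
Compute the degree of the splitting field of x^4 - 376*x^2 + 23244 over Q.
[K:Q] = 4

f factors as (x^2 - 78)(x^2 - 298); the splitting field is K = Q(sqrt(78), sqrt(298)). Since 78, 298, and 23244 are all non-squares in Q, the three subfields Q(sqrt(78)), Q(sqrt(298)), Q(sqrt(23244)) are distinct degree-2 extensions, so [K:Q] = 4 (Klein four Galois group).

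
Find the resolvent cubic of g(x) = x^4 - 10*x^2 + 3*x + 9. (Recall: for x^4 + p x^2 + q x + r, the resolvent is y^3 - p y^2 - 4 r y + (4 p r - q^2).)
h(y) = y^3 + 10*y^2 - 36*y - 369

Identify coefficients: p = -10, q = 3, r = 9.
Plug into h(y) = y^3 - p y^2 - 4 r y + (4 p r - q^2):
  h(y) = y^3 - (-10) y^2 - 4*(9) y + (4*(-10)*(9) - (3)^2)
       = y^3 + (10) y^2 + (-36) y + (-369).
Simplifying: h(y) = y^3 + 10*y^2 - 36*y - 369.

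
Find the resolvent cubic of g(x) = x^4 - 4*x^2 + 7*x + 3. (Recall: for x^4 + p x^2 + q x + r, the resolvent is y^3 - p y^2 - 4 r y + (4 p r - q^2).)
h(y) = y^3 + 4*y^2 - 12*y - 97

Identify coefficients: p = -4, q = 7, r = 3.
Plug into h(y) = y^3 - p y^2 - 4 r y + (4 p r - q^2):
  h(y) = y^3 - (-4) y^2 - 4*(3) y + (4*(-4)*(3) - (7)^2)
       = y^3 + (4) y^2 + (-12) y + (-97).
Simplifying: h(y) = y^3 + 4*y^2 - 12*y - 97.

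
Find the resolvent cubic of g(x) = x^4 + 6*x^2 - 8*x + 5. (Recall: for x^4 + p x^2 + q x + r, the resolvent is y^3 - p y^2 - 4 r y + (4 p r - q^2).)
h(y) = y^3 - 6*y^2 - 20*y + 56

Identify coefficients: p = 6, q = -8, r = 5.
Plug into h(y) = y^3 - p y^2 - 4 r y + (4 p r - q^2):
  h(y) = y^3 - (6) y^2 - 4*(5) y + (4*(6)*(5) - (-8)^2)
       = y^3 + (-6) y^2 + (-20) y + (56).
Simplifying: h(y) = y^3 - 6*y^2 - 20*y + 56.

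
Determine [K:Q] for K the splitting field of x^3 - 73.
[K:Q] = 6

x^3 - 73 has one real root r = 73^(1/3) and two complex roots r*zeta_3, r*zeta_3^2 where zeta_3 = e^(2*pi*i/3). The splitting field is Q(r, zeta_3). [Q(r):Q] = 3 and [Q(zeta_3):Q] = 2 with gcd = 1, so [Q(r, zeta_3):Q] = 3 * 2 = 6.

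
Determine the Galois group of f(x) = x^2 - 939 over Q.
Gal(K/Q) = Z/2Z (cyclic of order 2)

x^2 - 939 is irreducible over Q since 939 is not a rational square. The splitting field Q(sqrt(939)) has degree 2 over Q, and its unique nontrivial automorphism is sqrt(939) ↦ -sqrt(939). Hence Gal(Q(sqrt(939))/Q) = Z/2Z.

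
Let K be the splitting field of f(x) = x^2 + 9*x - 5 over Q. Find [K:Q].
[K:Q] = 2

The discriminant of x^2 + (9)*x + (-5) is b^2 - 4c = 81 - (-20) = 101. Since 101 is not a perfect square in Q, the polynomial is irreducible over Q. Its two roots generate a degree-2 extension, so [K:Q] = 2.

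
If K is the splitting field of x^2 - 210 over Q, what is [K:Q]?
[K:Q] = 2

The polynomial x^2 - 210 is irreducible over Q since 210 is not a perfect square. Its splitting field is Q(sqrt(210)), which has degree 2 over Q.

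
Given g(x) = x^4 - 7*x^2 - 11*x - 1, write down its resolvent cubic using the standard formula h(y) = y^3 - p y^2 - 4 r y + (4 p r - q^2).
h(y) = y^3 + 7*y^2 + 4*y - 93

Identify coefficients: p = -7, q = -11, r = -1.
Plug into h(y) = y^3 - p y^2 - 4 r y + (4 p r - q^2):
  h(y) = y^3 - (-7) y^2 - 4*(-1) y + (4*(-7)*(-1) - (-11)^2)
       = y^3 + (7) y^2 + (4) y + (-93).
Simplifying: h(y) = y^3 + 7*y^2 + 4*y - 93.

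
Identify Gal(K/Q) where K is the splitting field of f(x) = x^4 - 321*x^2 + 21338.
Gal(K/Q) = V_4 (Klein four-group, Z/2Z × Z/2Z)

f factors as (x^2 - 227)(x^2 - 94), so the splitting field is K = Q(sqrt(227), sqrt(94)). The elements 227, 94, 21338 are all non-squares in Q, so sqrt(227) and sqrt(94) generate independent quadratic extensions. Thus [K:Q] = 4 and Gal(K/Q) is generated by the two order-2 automorphisms sqrt(227) ↦ -sqrt(227) and sqrt(94) ↦ -sqrt(94), giving V_4.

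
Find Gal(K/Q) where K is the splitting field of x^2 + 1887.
Gal(K/Q) = Z/2Z (cyclic of order 2)

x^2 + 1887 is irreducible over Q since -1887 is not a rational square. The splitting field Q(sqrt(-1887)) has degree 2 over Q, and its unique nontrivial automorphism is sqrt(-1887) ↦ -sqrt(-1887). Hence Gal(Q(sqrt(-1887))/Q) = Z/2Z.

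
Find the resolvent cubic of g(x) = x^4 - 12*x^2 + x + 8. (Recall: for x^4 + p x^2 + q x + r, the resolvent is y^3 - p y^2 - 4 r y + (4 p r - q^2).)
h(y) = y^3 + 12*y^2 - 32*y - 385

Identify coefficients: p = -12, q = 1, r = 8.
Plug into h(y) = y^3 - p y^2 - 4 r y + (4 p r - q^2):
  h(y) = y^3 - (-12) y^2 - 4*(8) y + (4*(-12)*(8) - (1)^2)
       = y^3 + (12) y^2 + (-32) y + (-385).
Simplifying: h(y) = y^3 + 12*y^2 - 32*y - 385.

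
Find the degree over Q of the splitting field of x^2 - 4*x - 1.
[K:Q] = 2

The discriminant of x^2 + (-4)*x + (-1) is b^2 - 4c = 16 - (-4) = 20. Since 20 is not a perfect square in Q, the polynomial is irreducible over Q. Its two roots generate a degree-2 extension, so [K:Q] = 2.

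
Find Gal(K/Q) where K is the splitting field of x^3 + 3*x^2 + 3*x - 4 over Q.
Gal(K/Q) = S_3 (symmetric group of order 6)

Compute the discriminant of x^3 + (3)*x^2 + (3)*x + (-4): Δ = -675. Since Δ is not a rational square, the Galois group is not contained in A_3; it must be the full S_3 (irreducibility of the cubic rules out anything smaller).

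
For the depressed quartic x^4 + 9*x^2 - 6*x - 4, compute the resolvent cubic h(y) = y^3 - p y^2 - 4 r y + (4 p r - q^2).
h(y) = y^3 - 9*y^2 + 16*y - 180

Identify coefficients: p = 9, q = -6, r = -4.
Plug into h(y) = y^3 - p y^2 - 4 r y + (4 p r - q^2):
  h(y) = y^3 - (9) y^2 - 4*(-4) y + (4*(9)*(-4) - (-6)^2)
       = y^3 + (-9) y^2 + (16) y + (-180).
Simplifying: h(y) = y^3 - 9*y^2 + 16*y - 180.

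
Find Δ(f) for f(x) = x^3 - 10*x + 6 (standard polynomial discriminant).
Δ = 3028

For a depressed cubic x^3 + p x + q the discriminant is Δ = -4 p^3 - 27 q^2 = -4*(-10)^3 - 27*(6)^2 = 4000 - 972 = 3028.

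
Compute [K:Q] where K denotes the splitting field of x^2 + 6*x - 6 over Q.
[K:Q] = 2

The discriminant of x^2 + (6)*x + (-6) is b^2 - 4c = 36 - (-24) = 60. Since 60 is not a perfect square in Q, the polynomial is irreducible over Q. Its two roots generate a degree-2 extension, so [K:Q] = 2.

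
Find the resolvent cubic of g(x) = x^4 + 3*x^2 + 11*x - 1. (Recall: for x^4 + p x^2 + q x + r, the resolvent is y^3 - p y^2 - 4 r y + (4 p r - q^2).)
h(y) = y^3 - 3*y^2 + 4*y - 133

Identify coefficients: p = 3, q = 11, r = -1.
Plug into h(y) = y^3 - p y^2 - 4 r y + (4 p r - q^2):
  h(y) = y^3 - (3) y^2 - 4*(-1) y + (4*(3)*(-1) - (11)^2)
       = y^3 + (-3) y^2 + (4) y + (-133).
Simplifying: h(y) = y^3 - 3*y^2 + 4*y - 133.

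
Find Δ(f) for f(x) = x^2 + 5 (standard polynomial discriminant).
Δ = -20

For a quadratic a x^2 + b x + c the discriminant is Δ = b^2 - 4ac = (0)^2 - 4*(1)*(5) = 0 - (20) = -20.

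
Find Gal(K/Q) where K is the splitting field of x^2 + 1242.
Gal(K/Q) = Z/2Z (cyclic of order 2)

x^2 + 1242 is irreducible over Q since -1242 is not a rational square. The splitting field Q(sqrt(-1242)) has degree 2 over Q, and its unique nontrivial automorphism is sqrt(-1242) ↦ -sqrt(-1242). Hence Gal(Q(sqrt(-1242))/Q) = Z/2Z.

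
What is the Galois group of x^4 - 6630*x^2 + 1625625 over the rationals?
Gal(K/Q) = Z/2Z (cyclic of order 2)

f factors as (x^2 - 6375)(x^2 - 255), so the splitting field is K = Q(sqrt(6375), sqrt(255)). The squarefree part of 6375 is 255 and the squarefree part of 255 is also 255, so sqrt(6375) and sqrt(255) are both rational multiples of sqrt(255). Hence Q(sqrt(6375)) = Q(sqrt(255)) = Q(sqrt(255)), and the splitting field collapses to a single degree-2 extension with Galois group Z/2Z.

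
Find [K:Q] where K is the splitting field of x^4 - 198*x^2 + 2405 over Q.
[K:Q] = 4

f factors as (x^2 - 185)(x^2 - 13); the splitting field is K = Q(sqrt(185), sqrt(13)). Since 185, 13, and 2405 are all non-squares in Q, the three subfields Q(sqrt(185)), Q(sqrt(13)), Q(sqrt(2405)) are distinct degree-2 extensions, so [K:Q] = 4 (Klein four Galois group).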